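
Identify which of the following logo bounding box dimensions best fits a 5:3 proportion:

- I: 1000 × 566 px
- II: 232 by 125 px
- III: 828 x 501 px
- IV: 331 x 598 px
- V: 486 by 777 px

III

Ratios (long/short): I ≈ 1.767; II ≈ 1.856; III ≈ 1.653; IV ≈ 1.807; V ≈ 1.599.
5:3 ≈ 1.667; option III is nearest (Δ 0.014).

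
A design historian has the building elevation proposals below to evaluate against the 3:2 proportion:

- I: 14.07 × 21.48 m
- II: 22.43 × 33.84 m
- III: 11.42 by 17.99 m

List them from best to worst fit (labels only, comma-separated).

Ratios: I = 21.48 / 14.07 ≈ 1.527; II = 33.84 / 22.43 ≈ 1.509; III = 17.99 / 11.42 ≈ 1.575.
|Δ from 1.500|: I 0.027; II 0.009; III 0.075.

II, I, III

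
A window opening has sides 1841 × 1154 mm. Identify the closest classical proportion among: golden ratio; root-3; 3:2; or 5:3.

1841/1154 ≈ 1.595. Nearest candidates are golden ratio (1.618, off by 0.023) and 5:3 (1.667, off by 0.072).

golden ratio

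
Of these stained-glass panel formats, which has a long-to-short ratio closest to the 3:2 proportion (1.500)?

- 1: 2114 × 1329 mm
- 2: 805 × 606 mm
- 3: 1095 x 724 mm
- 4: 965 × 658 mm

3

Target 3:2 ≈ 1.500.
1: 1.591 (Δ0.091)  2: 1.328 (Δ0.172)  3: 1.512 (Δ0.012)  4: 1.467 (Δ0.033)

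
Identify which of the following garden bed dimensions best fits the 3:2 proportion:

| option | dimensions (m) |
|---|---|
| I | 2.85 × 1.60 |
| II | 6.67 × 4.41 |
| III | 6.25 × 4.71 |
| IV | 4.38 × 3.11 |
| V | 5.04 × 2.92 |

II

Target 3:2 ≈ 1.500.
I: 1.781 (Δ0.281)  II: 1.512 (Δ0.012)  III: 1.327 (Δ0.173)  IV: 1.408 (Δ0.092)  V: 1.726 (Δ0.226)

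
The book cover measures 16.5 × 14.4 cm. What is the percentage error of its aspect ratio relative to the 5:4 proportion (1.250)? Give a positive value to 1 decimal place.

Ratio = 16.5 / 14.4 ≈ 1.1458.
Ideal 5:4 = 1.2500. |1.1458 − 1.2500| / 1.2500 ≈ 8.34% → 8.3%.

8.3%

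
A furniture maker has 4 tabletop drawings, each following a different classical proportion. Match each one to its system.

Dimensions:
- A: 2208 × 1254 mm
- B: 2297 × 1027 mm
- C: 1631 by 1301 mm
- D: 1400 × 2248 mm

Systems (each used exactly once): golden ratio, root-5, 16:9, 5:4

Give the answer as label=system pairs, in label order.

A=16:9, B=root-5, C=5:4, D=golden ratio

A = 2208/1254 ≈ 1.761 → 16:9 (1.778)
B = 2297/1027 ≈ 2.237 → root-5 (2.236)
C = 1631/1301 ≈ 1.254 → 5:4 (1.250)
D = 2248/1400 ≈ 1.606 → golden ratio (1.618)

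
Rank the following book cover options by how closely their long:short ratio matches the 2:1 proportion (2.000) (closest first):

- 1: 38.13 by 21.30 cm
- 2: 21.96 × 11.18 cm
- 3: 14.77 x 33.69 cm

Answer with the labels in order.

2, 1, 3

Ratios: 1 = 38.13 / 21.30 ≈ 1.790; 2 = 21.96 / 11.18 ≈ 1.964; 3 = 33.69 / 14.77 ≈ 2.281.
|Δ from 2.000|: 1 0.210; 2 0.036; 3 0.281.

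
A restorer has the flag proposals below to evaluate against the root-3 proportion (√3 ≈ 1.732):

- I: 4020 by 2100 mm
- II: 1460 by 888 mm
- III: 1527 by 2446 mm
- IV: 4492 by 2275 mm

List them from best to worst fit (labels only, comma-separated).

II, III, I, IV

I: 4020/2100 ≈ 1.914 → |1.914 − 1.732| = 0.182
II: 1460/888 ≈ 1.644 → |1.644 − 1.732| = 0.088
III: 2446/1527 ≈ 1.602 → |1.602 − 1.732| = 0.130
IV: 4492/2275 ≈ 1.975 → |1.975 − 1.732| = 0.243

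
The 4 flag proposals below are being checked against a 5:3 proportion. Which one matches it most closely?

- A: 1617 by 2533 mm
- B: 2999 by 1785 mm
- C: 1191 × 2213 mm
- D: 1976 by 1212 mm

Ratios (long/short): A ≈ 1.566; B ≈ 1.680; C ≈ 1.858; D ≈ 1.630.
5:3 ≈ 1.667; option B is nearest (Δ 0.013).

B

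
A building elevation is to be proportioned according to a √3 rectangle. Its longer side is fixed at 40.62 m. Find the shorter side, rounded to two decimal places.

23.45 m

root-3 ≈ 1.73205.
Shorter side = 40.62 ÷ 1.73205 ≈ 23.4520 → 23.45 m.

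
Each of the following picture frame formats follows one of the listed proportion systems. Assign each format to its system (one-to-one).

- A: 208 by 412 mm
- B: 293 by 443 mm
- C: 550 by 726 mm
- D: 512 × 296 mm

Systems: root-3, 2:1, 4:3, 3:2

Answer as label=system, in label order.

A = 412/208 ≈ 1.981 → 2:1 (2.000)
B = 443/293 ≈ 1.512 → 3:2 (1.500)
C = 726/550 ≈ 1.320 → 4:3 (1.333)
D = 512/296 ≈ 1.730 → root-3 (1.732)

A=2:1, B=3:2, C=4:3, D=root-3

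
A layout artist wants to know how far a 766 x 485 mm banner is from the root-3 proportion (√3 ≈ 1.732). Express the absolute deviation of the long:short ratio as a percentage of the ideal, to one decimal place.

Ratio = 766 / 485 ≈ 1.5794.
Ideal root-3 ≈ 1.7321. |1.5794 − 1.7321| / 1.7321 ≈ 8.82% → 8.8%.

8.8%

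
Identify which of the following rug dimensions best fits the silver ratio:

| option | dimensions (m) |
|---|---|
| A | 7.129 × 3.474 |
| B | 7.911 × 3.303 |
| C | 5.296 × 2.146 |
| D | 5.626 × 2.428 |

B

Target silver ratio ≈ 2.414.
A: 2.052 (Δ0.362)  B: 2.395 (Δ0.019)  C: 2.468 (Δ0.054)  D: 2.317 (Δ0.097)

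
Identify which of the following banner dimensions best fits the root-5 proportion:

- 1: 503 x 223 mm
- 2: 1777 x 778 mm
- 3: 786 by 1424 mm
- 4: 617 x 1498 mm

1

Ratios (long/short): 1 ≈ 2.256; 2 ≈ 2.284; 3 ≈ 1.812; 4 ≈ 2.428.
root-5 ≈ 2.236; option 1 is nearest (Δ 0.020).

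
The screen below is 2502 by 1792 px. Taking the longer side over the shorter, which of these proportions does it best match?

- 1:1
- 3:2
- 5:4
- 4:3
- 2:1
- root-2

root-2

2502/1792 ≈ 1.396. Nearest candidates are root-2 (1.414, off by 0.018) and 4:3 (1.333, off by 0.063).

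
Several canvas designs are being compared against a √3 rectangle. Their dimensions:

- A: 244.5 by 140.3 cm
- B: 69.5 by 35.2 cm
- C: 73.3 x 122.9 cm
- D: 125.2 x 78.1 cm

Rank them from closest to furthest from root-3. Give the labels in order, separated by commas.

Ratios: A = 244.5 / 140.3 ≈ 1.743; B = 69.5 / 35.2 ≈ 1.974; C = 122.9 / 73.3 ≈ 1.677; D = 125.2 / 78.1 ≈ 1.603.
|Δ from 1.732|: A 0.011; B 0.242; C 0.055; D 0.129.

A, C, D, B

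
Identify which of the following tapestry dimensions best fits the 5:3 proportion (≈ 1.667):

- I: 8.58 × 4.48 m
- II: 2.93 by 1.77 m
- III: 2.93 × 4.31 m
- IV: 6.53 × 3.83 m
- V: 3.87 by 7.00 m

Target 5:3 ≈ 1.667.
I: 1.915 (Δ0.248)  II: 1.655 (Δ0.012)  III: 1.471 (Δ0.196)  IV: 1.705 (Δ0.038)  V: 1.809 (Δ0.142)

II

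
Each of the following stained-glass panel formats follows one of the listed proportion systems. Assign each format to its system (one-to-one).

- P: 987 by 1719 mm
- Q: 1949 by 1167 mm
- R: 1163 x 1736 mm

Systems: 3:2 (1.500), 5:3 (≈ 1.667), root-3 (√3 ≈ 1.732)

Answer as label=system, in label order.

P = 1719/987 ≈ 1.742 → root-3 (1.732)
Q = 1949/1167 ≈ 1.670 → 5:3 (1.667)
R = 1736/1163 ≈ 1.493 → 3:2 (1.500)

P=root-3, Q=5:3, R=3:2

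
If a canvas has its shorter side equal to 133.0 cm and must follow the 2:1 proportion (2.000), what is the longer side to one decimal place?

266.0 cm

2:1 = 2.00000.
Longer side = 133.0 × 2.00000 ≈ 266.000 → 266.0 cm.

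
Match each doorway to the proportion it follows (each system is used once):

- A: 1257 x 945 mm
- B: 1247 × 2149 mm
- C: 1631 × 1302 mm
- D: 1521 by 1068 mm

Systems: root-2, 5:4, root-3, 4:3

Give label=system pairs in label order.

Ratios: A ≈ 1.330; B ≈ 1.723; C ≈ 1.253; D ≈ 1.424.
Targets: root-2 ≈ 1.414; 5:4 ≈ 1.250; root-3 ≈ 1.732; 4:3 ≈ 1.333.

A=4:3, B=root-3, C=5:4, D=root-2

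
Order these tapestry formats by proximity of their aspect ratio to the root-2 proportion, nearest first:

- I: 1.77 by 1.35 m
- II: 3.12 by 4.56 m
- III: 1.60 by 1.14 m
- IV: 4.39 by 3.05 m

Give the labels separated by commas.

III, IV, II, I

I: 1.77/1.35 ≈ 1.311 → |1.311 − 1.414| = 0.103
II: 4.56/3.12 ≈ 1.462 → |1.462 − 1.414| = 0.048
III: 1.60/1.14 ≈ 1.404 → |1.404 − 1.414| = 0.010
IV: 4.39/3.05 ≈ 1.439 → |1.439 − 1.414| = 0.025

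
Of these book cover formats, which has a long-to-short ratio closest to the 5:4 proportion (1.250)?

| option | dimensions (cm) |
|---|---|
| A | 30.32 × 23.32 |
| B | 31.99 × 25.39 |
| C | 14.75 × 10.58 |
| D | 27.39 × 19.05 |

B

Target 5:4 ≈ 1.250.
A: 1.300 (Δ0.050)  B: 1.260 (Δ0.010)  C: 1.394 (Δ0.144)  D: 1.438 (Δ0.188)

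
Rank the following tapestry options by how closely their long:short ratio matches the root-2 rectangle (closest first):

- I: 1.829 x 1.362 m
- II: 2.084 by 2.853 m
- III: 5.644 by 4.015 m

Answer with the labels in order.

III, II, I

Ratios: I = 1.829 / 1.362 ≈ 1.343; II = 2.853 / 2.084 ≈ 1.369; III = 5.644 / 4.015 ≈ 1.406.
|Δ from 1.414|: I 0.071; II 0.045; III 0.008.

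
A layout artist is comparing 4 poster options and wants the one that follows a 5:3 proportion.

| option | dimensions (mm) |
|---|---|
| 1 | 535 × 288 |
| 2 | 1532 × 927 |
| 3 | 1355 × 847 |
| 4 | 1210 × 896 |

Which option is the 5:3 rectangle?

Ratios (long/short): 1 ≈ 1.858; 2 ≈ 1.653; 3 ≈ 1.600; 4 ≈ 1.350.
5:3 ≈ 1.667; option 2 is nearest (Δ 0.014).

2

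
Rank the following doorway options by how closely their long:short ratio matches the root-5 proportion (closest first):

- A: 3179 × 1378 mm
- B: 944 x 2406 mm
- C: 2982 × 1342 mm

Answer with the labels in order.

Ratios: A = 3179 / 1378 ≈ 2.307; B = 2406 / 944 ≈ 2.549; C = 2982 / 1342 ≈ 2.222.
|Δ from 2.236|: A 0.071; B 0.313; C 0.014.

C, A, B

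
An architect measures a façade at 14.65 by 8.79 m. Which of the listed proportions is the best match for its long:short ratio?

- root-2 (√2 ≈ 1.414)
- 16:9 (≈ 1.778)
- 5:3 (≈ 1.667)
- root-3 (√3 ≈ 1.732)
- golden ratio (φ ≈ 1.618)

Ratio = 14.65 / 8.79 ≈ 1.667.
Distances: root-2 1.414 (Δ 0.253); 16:9 1.778 (Δ 0.111); 5:3 1.667 (Δ 0.000); root-3 1.732 (Δ 0.065); golden ratio 1.618 (Δ 0.049).

5:3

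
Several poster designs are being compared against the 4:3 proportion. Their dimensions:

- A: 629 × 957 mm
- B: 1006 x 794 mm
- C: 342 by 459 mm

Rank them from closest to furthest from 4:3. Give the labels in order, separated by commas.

C, B, A

Ratios: A = 957 / 629 ≈ 1.521; B = 1006 / 794 ≈ 1.267; C = 459 / 342 ≈ 1.342.
|Δ from 1.333|: A 0.188; B 0.066; C 0.009.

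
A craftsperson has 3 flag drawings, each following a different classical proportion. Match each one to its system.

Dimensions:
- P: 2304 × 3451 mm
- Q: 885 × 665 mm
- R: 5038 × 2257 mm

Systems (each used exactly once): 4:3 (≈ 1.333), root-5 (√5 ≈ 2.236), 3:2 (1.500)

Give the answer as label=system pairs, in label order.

P=3:2, Q=4:3, R=root-5

Ratios: P ≈ 1.498; Q ≈ 1.331; R ≈ 2.232.
Targets: 4:3 ≈ 1.333; root-5 ≈ 2.236; 3:2 ≈ 1.500.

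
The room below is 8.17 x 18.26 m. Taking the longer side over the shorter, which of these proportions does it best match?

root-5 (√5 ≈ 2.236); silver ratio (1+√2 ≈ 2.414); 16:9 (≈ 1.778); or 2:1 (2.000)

root-5

18.26/8.17 ≈ 2.235. Nearest candidates are root-5 (2.236, off by 0.001) and silver ratio (2.414, off by 0.179).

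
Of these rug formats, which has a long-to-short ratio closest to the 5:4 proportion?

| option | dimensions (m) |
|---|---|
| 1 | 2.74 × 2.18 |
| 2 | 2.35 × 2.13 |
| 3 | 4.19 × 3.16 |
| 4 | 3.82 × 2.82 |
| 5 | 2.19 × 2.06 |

1

Target 5:4 ≈ 1.250.
1: 1.257 (Δ0.007)  2: 1.103 (Δ0.147)  3: 1.326 (Δ0.076)  4: 1.355 (Δ0.105)  5: 1.063 (Δ0.187)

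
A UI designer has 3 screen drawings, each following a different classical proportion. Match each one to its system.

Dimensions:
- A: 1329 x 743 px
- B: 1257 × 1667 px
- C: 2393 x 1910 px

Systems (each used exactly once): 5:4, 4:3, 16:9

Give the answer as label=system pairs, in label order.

Ratios: A ≈ 1.789; B ≈ 1.326; C ≈ 1.253.
Targets: 5:4 ≈ 1.250; 4:3 ≈ 1.333; 16:9 ≈ 1.778.

A=16:9, B=4:3, C=5:4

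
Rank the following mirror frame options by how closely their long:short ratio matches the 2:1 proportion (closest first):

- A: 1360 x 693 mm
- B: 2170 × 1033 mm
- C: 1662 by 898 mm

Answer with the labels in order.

A, B, C

Ratios: A = 1360 / 693 ≈ 1.962; B = 2170 / 1033 ≈ 2.101; C = 1662 / 898 ≈ 1.851.
|Δ from 2.000|: A 0.038; B 0.101; C 0.149.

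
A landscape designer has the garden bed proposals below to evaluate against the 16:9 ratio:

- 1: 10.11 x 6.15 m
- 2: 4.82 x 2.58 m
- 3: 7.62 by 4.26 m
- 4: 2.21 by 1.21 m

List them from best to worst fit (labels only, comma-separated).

1: 10.11/6.15 ≈ 1.644 → |1.644 − 1.778| = 0.134
2: 4.82/2.58 ≈ 1.868 → |1.868 − 1.778| = 0.090
3: 7.62/4.26 ≈ 1.789 → |1.789 − 1.778| = 0.011
4: 2.21/1.21 ≈ 1.826 → |1.826 − 1.778| = 0.048

3, 4, 2, 1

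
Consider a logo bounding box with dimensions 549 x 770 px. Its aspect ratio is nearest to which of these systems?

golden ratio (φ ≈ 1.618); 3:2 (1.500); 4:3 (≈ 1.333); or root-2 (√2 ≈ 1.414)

Ratio = 770 / 549 ≈ 1.403.
Distances: golden ratio 1.618 (Δ 0.215); 3:2 1.500 (Δ 0.097); 4:3 1.333 (Δ 0.070); root-2 1.414 (Δ 0.011).

root-2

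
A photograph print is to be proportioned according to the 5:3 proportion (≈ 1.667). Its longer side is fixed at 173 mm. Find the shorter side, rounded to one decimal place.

5:3 ≈ 1.66667.
Shorter side = 173 ÷ 1.66667 ≈ 103.800 → 103.8 mm.

103.8 mm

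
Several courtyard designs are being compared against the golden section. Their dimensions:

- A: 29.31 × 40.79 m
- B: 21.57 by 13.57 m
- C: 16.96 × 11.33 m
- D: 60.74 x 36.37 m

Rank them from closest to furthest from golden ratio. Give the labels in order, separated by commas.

B, D, C, A

Ratios: A = 40.79 / 29.31 ≈ 1.392; B = 21.57 / 13.57 ≈ 1.590; C = 16.96 / 11.33 ≈ 1.497; D = 60.74 / 36.37 ≈ 1.670.
|Δ from 1.618|: A 0.226; B 0.028; C 0.121; D 0.052.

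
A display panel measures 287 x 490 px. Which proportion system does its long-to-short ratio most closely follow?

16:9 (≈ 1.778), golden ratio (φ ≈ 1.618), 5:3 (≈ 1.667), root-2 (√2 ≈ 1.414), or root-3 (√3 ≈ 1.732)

Ratio = 490 / 287 ≈ 1.707.
Distances: 16:9 1.778 (Δ 0.071); golden ratio 1.618 (Δ 0.089); 5:3 1.667 (Δ 0.040); root-2 1.414 (Δ 0.293); root-3 1.732 (Δ 0.025).

root-3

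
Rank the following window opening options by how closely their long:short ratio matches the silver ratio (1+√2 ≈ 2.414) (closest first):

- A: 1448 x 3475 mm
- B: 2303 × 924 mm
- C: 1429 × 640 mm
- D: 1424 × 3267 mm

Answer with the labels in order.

A, B, D, C

A: 3475/1448 ≈ 2.400 → |2.400 − 2.414| = 0.014
B: 2303/924 ≈ 2.492 → |2.492 − 2.414| = 0.078
C: 1429/640 ≈ 2.233 → |2.233 − 2.414| = 0.181
D: 3267/1424 ≈ 2.294 → |2.294 − 2.414| = 0.120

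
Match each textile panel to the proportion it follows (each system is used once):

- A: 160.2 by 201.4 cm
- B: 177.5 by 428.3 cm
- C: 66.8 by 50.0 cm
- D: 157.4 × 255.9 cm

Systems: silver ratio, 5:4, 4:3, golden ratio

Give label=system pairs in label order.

Ratios: A ≈ 1.257; B ≈ 2.413; C ≈ 1.336; D ≈ 1.626.
Targets: silver ratio ≈ 2.414; 5:4 ≈ 1.250; 4:3 ≈ 1.333; golden ratio ≈ 1.618.

A=5:4, B=silver ratio, C=4:3, D=golden ratio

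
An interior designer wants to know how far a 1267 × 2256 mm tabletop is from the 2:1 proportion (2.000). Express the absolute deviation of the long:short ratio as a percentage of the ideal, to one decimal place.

Ratio = 2256 / 1267 ≈ 1.7806.
Ideal 2:1 = 2.0000. |1.7806 − 2.0000| / 2.0000 ≈ 10.97% → 11.0%.

11.0%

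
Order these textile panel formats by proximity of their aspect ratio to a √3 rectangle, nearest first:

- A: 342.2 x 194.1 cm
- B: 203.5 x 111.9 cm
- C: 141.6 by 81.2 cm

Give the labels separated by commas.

C, A, B

Ratios: A = 342.2 / 194.1 ≈ 1.763; B = 203.5 / 111.9 ≈ 1.819; C = 141.6 / 81.2 ≈ 1.744.
|Δ from 1.732|: A 0.031; B 0.087; C 0.012.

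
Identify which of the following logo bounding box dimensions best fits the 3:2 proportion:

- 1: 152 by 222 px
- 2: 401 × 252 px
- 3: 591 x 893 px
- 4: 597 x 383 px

Target 3:2 ≈ 1.500.
1: 1.461 (Δ0.039)  2: 1.591 (Δ0.091)  3: 1.511 (Δ0.011)  4: 1.559 (Δ0.059)

3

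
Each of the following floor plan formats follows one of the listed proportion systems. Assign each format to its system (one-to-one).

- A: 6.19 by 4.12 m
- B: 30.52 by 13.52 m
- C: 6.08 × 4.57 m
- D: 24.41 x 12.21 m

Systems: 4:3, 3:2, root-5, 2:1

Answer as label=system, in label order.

A = 6.19/4.12 ≈ 1.502 → 3:2 (1.500)
B = 30.52/13.52 ≈ 2.257 → root-5 (2.236)
C = 6.08/4.57 ≈ 1.330 → 4:3 (1.333)
D = 24.41/12.21 ≈ 1.999 → 2:1 (2.000)

A=3:2, B=root-5, C=4:3, D=2:1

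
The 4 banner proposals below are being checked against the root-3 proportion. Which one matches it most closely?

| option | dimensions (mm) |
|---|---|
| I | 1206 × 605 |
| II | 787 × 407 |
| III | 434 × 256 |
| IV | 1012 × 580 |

IV

Target root-3 ≈ 1.732.
I: 1.993 (Δ0.261)  II: 1.934 (Δ0.202)  III: 1.695 (Δ0.037)  IV: 1.745 (Δ0.013)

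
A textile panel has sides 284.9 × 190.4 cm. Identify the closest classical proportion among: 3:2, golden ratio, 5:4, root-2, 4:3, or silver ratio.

3:2

284.9/190.4 ≈ 1.496. Nearest candidates are 3:2 (1.500, off by 0.004) and root-2 (1.414, off by 0.082).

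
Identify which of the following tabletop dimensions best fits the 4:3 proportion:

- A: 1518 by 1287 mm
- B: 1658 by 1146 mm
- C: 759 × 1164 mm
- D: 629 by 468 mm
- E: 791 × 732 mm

Ratios (long/short): A ≈ 1.179; B ≈ 1.447; C ≈ 1.534; D ≈ 1.344; E ≈ 1.081.
4:3 ≈ 1.333; option D is nearest (Δ 0.011).

D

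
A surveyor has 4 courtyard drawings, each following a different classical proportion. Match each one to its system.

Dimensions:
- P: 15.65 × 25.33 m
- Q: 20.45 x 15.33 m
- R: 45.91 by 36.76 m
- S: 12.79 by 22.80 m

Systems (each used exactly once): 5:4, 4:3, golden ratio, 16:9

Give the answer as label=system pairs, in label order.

Ratios: P ≈ 1.619; Q ≈ 1.334; R ≈ 1.249; S ≈ 1.783.
Targets: 5:4 ≈ 1.250; 4:3 ≈ 1.333; golden ratio ≈ 1.618; 16:9 ≈ 1.778.

P=golden ratio, Q=4:3, R=5:4, S=16:9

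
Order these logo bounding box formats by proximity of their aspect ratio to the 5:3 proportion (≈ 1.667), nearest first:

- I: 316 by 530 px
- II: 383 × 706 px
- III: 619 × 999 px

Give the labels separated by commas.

I, III, II

Ratios: I = 530 / 316 ≈ 1.677; II = 706 / 383 ≈ 1.843; III = 999 / 619 ≈ 1.614.
|Δ from 1.667|: I 0.010; II 0.176; III 0.053.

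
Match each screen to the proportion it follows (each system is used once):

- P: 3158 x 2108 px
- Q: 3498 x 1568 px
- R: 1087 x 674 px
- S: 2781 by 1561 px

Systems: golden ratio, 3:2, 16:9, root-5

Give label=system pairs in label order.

P=3:2, Q=root-5, R=golden ratio, S=16:9

P = 3158/2108 ≈ 1.498 → 3:2 (1.500)
Q = 3498/1568 ≈ 2.231 → root-5 (2.236)
R = 1087/674 ≈ 1.613 → golden ratio (1.618)
S = 2781/1561 ≈ 1.782 → 16:9 (1.778)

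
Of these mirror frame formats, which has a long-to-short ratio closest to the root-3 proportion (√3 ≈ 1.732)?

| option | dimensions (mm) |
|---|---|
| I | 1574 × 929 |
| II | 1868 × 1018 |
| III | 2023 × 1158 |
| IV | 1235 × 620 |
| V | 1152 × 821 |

III

Ratios (long/short): I ≈ 1.694; II ≈ 1.835; III ≈ 1.747; IV ≈ 1.992; V ≈ 1.403.
root-3 ≈ 1.732; option III is nearest (Δ 0.015).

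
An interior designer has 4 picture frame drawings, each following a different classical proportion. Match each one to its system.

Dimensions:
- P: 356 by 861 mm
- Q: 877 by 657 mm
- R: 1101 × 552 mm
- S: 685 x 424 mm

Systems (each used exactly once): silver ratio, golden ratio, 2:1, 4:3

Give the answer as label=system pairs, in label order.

P = 861/356 ≈ 2.419 → silver ratio (2.414)
Q = 877/657 ≈ 1.335 → 4:3 (1.333)
R = 1101/552 ≈ 1.995 → 2:1 (2.000)
S = 685/424 ≈ 1.616 → golden ratio (1.618)

P=silver ratio, Q=4:3, R=2:1, S=golden ratio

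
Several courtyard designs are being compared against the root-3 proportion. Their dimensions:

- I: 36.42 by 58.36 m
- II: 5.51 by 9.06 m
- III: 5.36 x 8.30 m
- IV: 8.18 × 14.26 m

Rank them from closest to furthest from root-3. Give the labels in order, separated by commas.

IV, II, I, III

Ratios: I = 58.36 / 36.42 ≈ 1.602; II = 9.06 / 5.51 ≈ 1.644; III = 8.30 / 5.36 ≈ 1.549; IV = 14.26 / 8.18 ≈ 1.743.
|Δ from 1.732|: I 0.130; II 0.088; III 0.183; IV 0.011.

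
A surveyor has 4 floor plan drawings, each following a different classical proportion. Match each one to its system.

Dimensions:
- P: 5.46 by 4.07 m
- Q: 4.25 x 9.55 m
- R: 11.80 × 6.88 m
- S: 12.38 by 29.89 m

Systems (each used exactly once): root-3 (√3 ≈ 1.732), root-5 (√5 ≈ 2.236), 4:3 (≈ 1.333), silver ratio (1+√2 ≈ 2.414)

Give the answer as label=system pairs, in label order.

P = 5.46/4.07 ≈ 1.342 → 4:3 (1.333)
Q = 9.55/4.25 ≈ 2.247 → root-5 (2.236)
R = 11.80/6.88 ≈ 1.715 → root-3 (1.732)
S = 29.89/12.38 ≈ 2.414 → silver ratio (2.414)

P=4:3, Q=root-5, R=root-3, S=silver ratio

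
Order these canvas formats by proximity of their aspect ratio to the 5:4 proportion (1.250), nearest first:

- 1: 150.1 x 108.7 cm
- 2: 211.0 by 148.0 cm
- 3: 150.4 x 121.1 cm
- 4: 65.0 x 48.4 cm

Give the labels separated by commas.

3, 4, 1, 2

Ratios: 1 = 150.1 / 108.7 ≈ 1.381; 2 = 211.0 / 148.0 ≈ 1.426; 3 = 150.4 / 121.1 ≈ 1.242; 4 = 65.0 / 48.4 ≈ 1.343.
|Δ from 1.250|: 1 0.131; 2 0.176; 3 0.008; 4 0.093.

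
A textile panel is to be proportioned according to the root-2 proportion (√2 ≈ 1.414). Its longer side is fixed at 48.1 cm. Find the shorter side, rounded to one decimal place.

root-2 ≈ 1.41421.
Shorter side = 48.1 ÷ 1.41421 ≈ 34.012 → 34.0 cm.

34.0 cm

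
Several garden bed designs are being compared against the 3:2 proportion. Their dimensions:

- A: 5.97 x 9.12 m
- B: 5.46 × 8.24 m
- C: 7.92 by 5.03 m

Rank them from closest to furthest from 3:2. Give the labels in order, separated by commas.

A: 9.12/5.97 ≈ 1.528 → |1.528 − 1.500| = 0.028
B: 8.24/5.46 ≈ 1.509 → |1.509 − 1.500| = 0.009
C: 7.92/5.03 ≈ 1.575 → |1.575 − 1.500| = 0.075

B, A, C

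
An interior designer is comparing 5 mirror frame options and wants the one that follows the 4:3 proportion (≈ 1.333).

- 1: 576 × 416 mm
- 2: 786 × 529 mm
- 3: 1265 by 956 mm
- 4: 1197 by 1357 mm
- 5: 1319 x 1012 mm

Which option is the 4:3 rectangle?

3

Target 4:3 ≈ 1.333.
1: 1.385 (Δ0.052)  2: 1.486 (Δ0.153)  3: 1.323 (Δ0.010)  4: 1.134 (Δ0.199)  5: 1.303 (Δ0.030)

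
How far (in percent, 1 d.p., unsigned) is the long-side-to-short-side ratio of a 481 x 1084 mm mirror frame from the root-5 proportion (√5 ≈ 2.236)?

Ratio = 1084 / 481 ≈ 2.2536.
Ideal root-5 ≈ 2.2361. |2.2536 − 2.2361| / 2.2361 ≈ 0.78% → 0.8%.

0.8%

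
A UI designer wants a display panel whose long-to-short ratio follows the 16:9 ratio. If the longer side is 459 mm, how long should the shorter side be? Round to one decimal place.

258.2 mm

16:9 ≈ 1.77778.
Shorter side = 459 ÷ 1.77778 ≈ 258.187 → 258.2 mm.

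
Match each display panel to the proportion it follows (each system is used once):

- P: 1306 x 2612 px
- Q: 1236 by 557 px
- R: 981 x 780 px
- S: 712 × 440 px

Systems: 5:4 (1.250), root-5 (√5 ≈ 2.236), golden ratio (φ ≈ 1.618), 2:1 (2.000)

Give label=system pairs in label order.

Ratios: P ≈ 2.000; Q ≈ 2.219; R ≈ 1.258; S ≈ 1.618.
Targets: 5:4 ≈ 1.250; root-5 ≈ 2.236; golden ratio ≈ 1.618; 2:1 ≈ 2.000.

P=2:1, Q=root-5, R=5:4, S=golden ratio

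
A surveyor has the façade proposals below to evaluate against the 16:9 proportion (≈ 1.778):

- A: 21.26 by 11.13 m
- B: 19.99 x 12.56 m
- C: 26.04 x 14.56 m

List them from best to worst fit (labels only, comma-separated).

A: 21.26/11.13 ≈ 1.910 → |1.910 − 1.778| = 0.132
B: 19.99/12.56 ≈ 1.592 → |1.592 − 1.778| = 0.186
C: 26.04/14.56 ≈ 1.788 → |1.788 − 1.778| = 0.010

C, A, B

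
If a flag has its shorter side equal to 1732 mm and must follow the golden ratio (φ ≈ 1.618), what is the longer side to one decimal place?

2802.4 mm

golden ratio ≈ 1.61803.
Longer side = 1732 × 1.61803 ≈ 2802.428 → 2802.4 mm.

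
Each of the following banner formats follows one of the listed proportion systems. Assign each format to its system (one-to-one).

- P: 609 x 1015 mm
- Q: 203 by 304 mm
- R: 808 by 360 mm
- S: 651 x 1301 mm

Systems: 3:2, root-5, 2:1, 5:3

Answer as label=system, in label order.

Ratios: P ≈ 1.667; Q ≈ 1.498; R ≈ 2.244; S ≈ 1.998.
Targets: 3:2 ≈ 1.500; root-5 ≈ 2.236; 2:1 ≈ 2.000; 5:3 ≈ 1.667.

P=5:3, Q=3:2, R=root-5, S=2:1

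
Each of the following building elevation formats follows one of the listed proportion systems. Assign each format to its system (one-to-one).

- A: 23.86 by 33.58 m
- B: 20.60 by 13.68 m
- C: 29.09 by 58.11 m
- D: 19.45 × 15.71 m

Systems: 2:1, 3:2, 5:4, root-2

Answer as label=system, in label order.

A=root-2, B=3:2, C=2:1, D=5:4

Ratios: A ≈ 1.407; B ≈ 1.506; C ≈ 1.998; D ≈ 1.238.
Targets: 2:1 ≈ 2.000; 3:2 ≈ 1.500; 5:4 ≈ 1.250; root-2 ≈ 1.414.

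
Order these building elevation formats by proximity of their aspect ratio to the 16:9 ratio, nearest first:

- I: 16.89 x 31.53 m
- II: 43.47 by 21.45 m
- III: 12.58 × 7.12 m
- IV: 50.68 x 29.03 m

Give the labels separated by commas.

Ratios: I = 31.53 / 16.89 ≈ 1.867; II = 43.47 / 21.45 ≈ 2.027; III = 12.58 / 7.12 ≈ 1.767; IV = 50.68 / 29.03 ≈ 1.746.
|Δ from 1.778|: I 0.089; II 0.249; III 0.011; IV 0.032.

III, IV, I, II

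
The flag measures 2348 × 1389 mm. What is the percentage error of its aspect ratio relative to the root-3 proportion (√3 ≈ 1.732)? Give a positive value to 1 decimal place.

Ratio = 2348 / 1389 ≈ 1.6904.
Ideal root-3 ≈ 1.7321. |1.6904 − 1.7321| / 1.7321 ≈ 2.41% → 2.4%.

2.4%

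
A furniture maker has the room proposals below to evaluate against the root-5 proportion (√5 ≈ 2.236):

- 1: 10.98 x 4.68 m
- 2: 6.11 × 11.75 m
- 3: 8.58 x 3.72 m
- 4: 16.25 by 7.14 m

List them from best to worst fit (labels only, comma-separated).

1: 10.98/4.68 ≈ 2.346 → |2.346 − 2.236| = 0.110
2: 11.75/6.11 ≈ 1.923 → |1.923 − 2.236| = 0.313
3: 8.58/3.72 ≈ 2.306 → |2.306 − 2.236| = 0.070
4: 16.25/7.14 ≈ 2.276 → |2.276 − 2.236| = 0.040

4, 3, 1, 2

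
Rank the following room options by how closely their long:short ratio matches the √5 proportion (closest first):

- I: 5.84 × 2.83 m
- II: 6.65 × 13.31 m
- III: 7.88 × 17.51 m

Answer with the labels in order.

III, I, II

I: 5.84/2.83 ≈ 2.064 → |2.064 − 2.236| = 0.172
II: 13.31/6.65 ≈ 2.002 → |2.002 − 2.236| = 0.234
III: 17.51/7.88 ≈ 2.222 → |2.222 − 2.236| = 0.014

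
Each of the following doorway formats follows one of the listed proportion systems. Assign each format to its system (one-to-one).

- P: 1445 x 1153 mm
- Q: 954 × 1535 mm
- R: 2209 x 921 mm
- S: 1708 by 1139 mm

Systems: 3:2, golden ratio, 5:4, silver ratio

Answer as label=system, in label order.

Ratios: P ≈ 1.253; Q ≈ 1.609; R ≈ 2.398; S ≈ 1.500.
Targets: 3:2 ≈ 1.500; golden ratio ≈ 1.618; 5:4 ≈ 1.250; silver ratio ≈ 2.414.

P=5:4, Q=golden ratio, R=silver ratio, S=3:2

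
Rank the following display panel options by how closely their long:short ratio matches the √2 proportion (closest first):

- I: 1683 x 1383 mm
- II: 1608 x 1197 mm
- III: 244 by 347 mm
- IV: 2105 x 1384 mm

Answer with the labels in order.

III, II, IV, I

I: 1683/1383 ≈ 1.217 → |1.217 − 1.414| = 0.197
II: 1608/1197 ≈ 1.343 → |1.343 − 1.414| = 0.071
III: 347/244 ≈ 1.422 → |1.422 − 1.414| = 0.008
IV: 2105/1384 ≈ 1.521 → |1.521 − 1.414| = 0.107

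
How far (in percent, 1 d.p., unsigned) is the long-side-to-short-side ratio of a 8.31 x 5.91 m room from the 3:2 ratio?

6.3%

Ratio = 8.31 / 5.91 ≈ 1.4061.
Ideal 3:2 = 1.5000. |1.4061 − 1.5000| / 1.5000 ≈ 6.26% → 6.3%.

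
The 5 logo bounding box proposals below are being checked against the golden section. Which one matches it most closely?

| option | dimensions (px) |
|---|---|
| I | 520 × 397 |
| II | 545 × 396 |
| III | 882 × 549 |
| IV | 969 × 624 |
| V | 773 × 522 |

Target golden ratio ≈ 1.618.
I: 1.310 (Δ0.308)  II: 1.376 (Δ0.242)  III: 1.607 (Δ0.011)  IV: 1.553 (Δ0.065)  V: 1.481 (Δ0.137)

III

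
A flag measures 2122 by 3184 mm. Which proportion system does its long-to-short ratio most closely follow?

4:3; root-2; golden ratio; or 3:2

3:2

3184/2122 ≈ 1.500. Nearest candidates are 3:2 (1.500, off by 0.000) and root-2 (1.414, off by 0.086).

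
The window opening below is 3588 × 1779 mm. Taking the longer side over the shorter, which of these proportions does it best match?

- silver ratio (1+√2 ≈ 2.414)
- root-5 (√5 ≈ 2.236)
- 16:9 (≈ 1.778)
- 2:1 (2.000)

2:1

Ratio = 3588 / 1779 ≈ 2.017.
Distances: silver ratio 2.414 (Δ 0.397); root-5 2.236 (Δ 0.219); 16:9 1.778 (Δ 0.239); 2:1 2.000 (Δ 0.017).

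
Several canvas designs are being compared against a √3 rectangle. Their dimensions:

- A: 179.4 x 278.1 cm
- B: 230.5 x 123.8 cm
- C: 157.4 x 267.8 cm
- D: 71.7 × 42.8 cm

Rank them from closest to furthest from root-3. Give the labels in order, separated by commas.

C, D, B, A

Ratios: A = 278.1 / 179.4 ≈ 1.550; B = 230.5 / 123.8 ≈ 1.862; C = 267.8 / 157.4 ≈ 1.701; D = 71.7 / 42.8 ≈ 1.675.
|Δ from 1.732|: A 0.182; B 0.130; C 0.031; D 0.057.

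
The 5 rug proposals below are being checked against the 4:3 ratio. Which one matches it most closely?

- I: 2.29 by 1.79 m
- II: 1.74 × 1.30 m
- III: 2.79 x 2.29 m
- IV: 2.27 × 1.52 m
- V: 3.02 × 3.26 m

II

Ratios (long/short): I ≈ 1.279; II ≈ 1.338; III ≈ 1.218; IV ≈ 1.493; V ≈ 1.079.
4:3 ≈ 1.333; option II is nearest (Δ 0.005).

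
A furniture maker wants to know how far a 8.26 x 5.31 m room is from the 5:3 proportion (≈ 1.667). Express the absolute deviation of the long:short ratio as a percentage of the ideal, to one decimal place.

6.7%

Ratio = 8.26 / 5.31 ≈ 1.5556.
Ideal 5:3 ≈ 1.6667. |1.5556 − 1.6667| / 1.6667 ≈ 6.67% → 6.7%.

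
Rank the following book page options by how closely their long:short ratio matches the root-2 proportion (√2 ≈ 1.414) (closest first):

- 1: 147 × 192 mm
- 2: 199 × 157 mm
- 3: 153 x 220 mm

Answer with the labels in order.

3, 1, 2

Ratios: 1 = 192 / 147 ≈ 1.306; 2 = 199 / 157 ≈ 1.268; 3 = 220 / 153 ≈ 1.438.
|Δ from 1.414|: 1 0.108; 2 0.146; 3 0.024.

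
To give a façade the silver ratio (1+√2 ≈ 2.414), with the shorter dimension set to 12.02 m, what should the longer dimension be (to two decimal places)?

29.02 m

silver ratio ≈ 2.41421.
Longer side = 12.02 × 2.41421 ≈ 29.0188 → 29.02 m.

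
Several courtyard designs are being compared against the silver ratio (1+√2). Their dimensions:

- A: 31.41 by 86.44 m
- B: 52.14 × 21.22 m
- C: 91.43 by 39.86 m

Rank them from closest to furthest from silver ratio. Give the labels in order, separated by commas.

B, C, A

Ratios: A = 86.44 / 31.41 ≈ 2.752; B = 52.14 / 21.22 ≈ 2.457; C = 91.43 / 39.86 ≈ 2.294.
|Δ from 2.414|: A 0.338; B 0.043; C 0.120.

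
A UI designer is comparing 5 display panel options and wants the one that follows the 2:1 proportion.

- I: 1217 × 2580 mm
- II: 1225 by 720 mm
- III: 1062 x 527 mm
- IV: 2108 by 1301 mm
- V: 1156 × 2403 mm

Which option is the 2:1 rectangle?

Target 2:1 ≈ 2.000.
I: 2.120 (Δ0.120)  II: 1.701 (Δ0.299)  III: 2.015 (Δ0.015)  IV: 1.620 (Δ0.380)  V: 2.079 (Δ0.079)

III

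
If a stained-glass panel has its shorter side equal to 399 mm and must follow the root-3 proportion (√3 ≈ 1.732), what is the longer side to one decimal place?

691.1 mm

root-3 ≈ 1.73205.
Longer side = 399 × 1.73205 ≈ 691.088 → 691.1 mm.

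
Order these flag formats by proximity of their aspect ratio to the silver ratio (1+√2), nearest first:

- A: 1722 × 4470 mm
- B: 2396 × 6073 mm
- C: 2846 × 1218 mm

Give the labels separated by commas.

C, B, A

Ratios: A = 4470 / 1722 ≈ 2.596; B = 6073 / 2396 ≈ 2.535; C = 2846 / 1218 ≈ 2.337.
|Δ from 2.414|: A 0.182; B 0.121; C 0.077.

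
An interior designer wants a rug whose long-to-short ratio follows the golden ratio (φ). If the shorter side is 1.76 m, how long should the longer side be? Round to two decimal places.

golden ratio ≈ 1.61803.
Longer side = 1.76 × 1.61803 ≈ 2.8477 → 2.85 m.

2.85 m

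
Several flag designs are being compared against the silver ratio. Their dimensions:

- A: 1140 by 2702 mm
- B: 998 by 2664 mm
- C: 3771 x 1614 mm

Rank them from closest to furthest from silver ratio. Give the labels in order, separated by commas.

Ratios: A = 2702 / 1140 ≈ 2.370; B = 2664 / 998 ≈ 2.669; C = 3771 / 1614 ≈ 2.336.
|Δ from 2.414|: A 0.044; B 0.255; C 0.078.

A, C, B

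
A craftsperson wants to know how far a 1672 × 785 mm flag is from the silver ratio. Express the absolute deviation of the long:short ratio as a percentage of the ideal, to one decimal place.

11.8%

Ratio = 1672 / 785 ≈ 2.1299.
Ideal silver ratio ≈ 2.4142. |2.1299 − 2.4142| / 2.4142 ≈ 11.78% → 11.8%.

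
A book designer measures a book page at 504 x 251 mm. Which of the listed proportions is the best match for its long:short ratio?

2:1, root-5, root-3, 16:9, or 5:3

Ratio = 504 / 251 ≈ 2.008.
Distances: 2:1 2.000 (Δ 0.008); root-5 2.236 (Δ 0.228); root-3 1.732 (Δ 0.276); 16:9 1.778 (Δ 0.230); 5:3 1.667 (Δ 0.341).

2:1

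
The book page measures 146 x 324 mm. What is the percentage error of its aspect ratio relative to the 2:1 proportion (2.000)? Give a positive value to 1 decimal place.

Ratio = 324 / 146 ≈ 2.2192.
Ideal 2:1 = 2.0000. |2.2192 − 2.0000| / 2.0000 ≈ 10.96% → 11.0%.

11.0%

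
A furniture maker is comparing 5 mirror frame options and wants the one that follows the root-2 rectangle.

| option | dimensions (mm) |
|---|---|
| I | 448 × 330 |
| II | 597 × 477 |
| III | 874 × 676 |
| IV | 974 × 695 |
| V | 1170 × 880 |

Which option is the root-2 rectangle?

IV

Ratios (long/short): I ≈ 1.358; II ≈ 1.252; III ≈ 1.293; IV ≈ 1.401; V ≈ 1.330.
root-2 ≈ 1.414; option IV is nearest (Δ 0.013).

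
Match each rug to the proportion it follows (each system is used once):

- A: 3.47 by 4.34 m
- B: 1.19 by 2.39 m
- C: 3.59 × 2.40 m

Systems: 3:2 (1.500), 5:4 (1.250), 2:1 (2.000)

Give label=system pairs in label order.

A=5:4, B=2:1, C=3:2

A = 4.34/3.47 ≈ 1.251 → 5:4 (1.250)
B = 2.39/1.19 ≈ 2.008 → 2:1 (2.000)
C = 3.59/2.40 ≈ 1.496 → 3:2 (1.500)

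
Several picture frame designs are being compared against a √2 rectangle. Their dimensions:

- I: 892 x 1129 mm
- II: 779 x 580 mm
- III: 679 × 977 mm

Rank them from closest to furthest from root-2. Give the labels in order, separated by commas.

I: 1129/892 ≈ 1.266 → |1.266 − 1.414| = 0.148
II: 779/580 ≈ 1.343 → |1.343 − 1.414| = 0.071
III: 977/679 ≈ 1.439 → |1.439 − 1.414| = 0.025

III, II, I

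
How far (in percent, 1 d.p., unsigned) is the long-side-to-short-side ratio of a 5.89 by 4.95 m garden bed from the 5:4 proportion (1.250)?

Ratio = 5.89 / 4.95 ≈ 1.1899.
Ideal 5:4 = 1.2500. |1.1899 − 1.2500| / 1.2500 ≈ 4.81% → 4.8%.

4.8%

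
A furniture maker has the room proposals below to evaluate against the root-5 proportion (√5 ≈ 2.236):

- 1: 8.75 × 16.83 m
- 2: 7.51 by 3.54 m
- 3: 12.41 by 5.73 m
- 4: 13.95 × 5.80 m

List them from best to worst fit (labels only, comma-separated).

3, 2, 4, 1

1: 16.83/8.75 ≈ 1.923 → |1.923 − 2.236| = 0.313
2: 7.51/3.54 ≈ 2.121 → |2.121 − 2.236| = 0.115
3: 12.41/5.73 ≈ 2.166 → |2.166 − 2.236| = 0.070
4: 13.95/5.80 ≈ 2.405 → |2.405 − 2.236| = 0.169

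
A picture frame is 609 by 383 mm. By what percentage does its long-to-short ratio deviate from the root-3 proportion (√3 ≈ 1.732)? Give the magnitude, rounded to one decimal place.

Ratio = 609 / 383 ≈ 1.5901.
Ideal root-3 ≈ 1.7321. |1.5901 − 1.7321| / 1.7321 ≈ 8.20% → 8.2%.

8.2%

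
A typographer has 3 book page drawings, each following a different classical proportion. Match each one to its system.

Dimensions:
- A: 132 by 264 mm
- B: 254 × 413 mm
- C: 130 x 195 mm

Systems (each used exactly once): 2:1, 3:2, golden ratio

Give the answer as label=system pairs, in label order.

A=2:1, B=golden ratio, C=3:2

A = 264/132 ≈ 2.000 → 2:1 (2.000)
B = 413/254 ≈ 1.626 → golden ratio (1.618)
C = 195/130 ≈ 1.500 → 3:2 (1.500)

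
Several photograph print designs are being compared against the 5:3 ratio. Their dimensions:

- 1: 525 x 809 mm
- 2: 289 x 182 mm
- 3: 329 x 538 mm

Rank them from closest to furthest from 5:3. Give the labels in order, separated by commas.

1: 809/525 ≈ 1.541 → |1.541 − 1.667| = 0.126
2: 289/182 ≈ 1.588 → |1.588 − 1.667| = 0.079
3: 538/329 ≈ 1.635 → |1.635 − 1.667| = 0.032

3, 2, 1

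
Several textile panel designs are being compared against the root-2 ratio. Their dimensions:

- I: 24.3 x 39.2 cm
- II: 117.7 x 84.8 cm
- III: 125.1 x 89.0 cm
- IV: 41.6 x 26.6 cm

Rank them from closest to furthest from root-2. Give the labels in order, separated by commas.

I: 39.2/24.3 ≈ 1.613 → |1.613 − 1.414| = 0.199
II: 117.7/84.8 ≈ 1.388 → |1.388 − 1.414| = 0.026
III: 125.1/89.0 ≈ 1.406 → |1.406 − 1.414| = 0.008
IV: 41.6/26.6 ≈ 1.564 → |1.564 − 1.414| = 0.150

III, II, IV, I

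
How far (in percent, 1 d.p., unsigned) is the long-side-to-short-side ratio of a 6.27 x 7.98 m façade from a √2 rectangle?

10.0%

Ratio = 7.98 / 6.27 ≈ 1.2727.
Ideal root-2 ≈ 1.4142. |1.2727 − 1.4142| / 1.4142 ≈ 10.01% → 10.0%.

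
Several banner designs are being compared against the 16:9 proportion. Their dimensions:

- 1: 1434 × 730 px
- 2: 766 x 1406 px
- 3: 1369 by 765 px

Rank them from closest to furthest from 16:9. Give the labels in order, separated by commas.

3, 2, 1

Ratios: 1 = 1434 / 730 ≈ 1.964; 2 = 1406 / 766 ≈ 1.836; 3 = 1369 / 765 ≈ 1.790.
|Δ from 1.778|: 1 0.186; 2 0.058; 3 0.012.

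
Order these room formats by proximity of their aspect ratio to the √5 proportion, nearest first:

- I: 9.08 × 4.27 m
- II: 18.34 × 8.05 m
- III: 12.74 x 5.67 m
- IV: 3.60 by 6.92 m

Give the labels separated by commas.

III, II, I, IV

I: 9.08/4.27 ≈ 2.126 → |2.126 − 2.236| = 0.110
II: 18.34/8.05 ≈ 2.278 → |2.278 − 2.236| = 0.042
III: 12.74/5.67 ≈ 2.247 → |2.247 − 2.236| = 0.011
IV: 6.92/3.60 ≈ 1.922 → |1.922 − 2.236| = 0.314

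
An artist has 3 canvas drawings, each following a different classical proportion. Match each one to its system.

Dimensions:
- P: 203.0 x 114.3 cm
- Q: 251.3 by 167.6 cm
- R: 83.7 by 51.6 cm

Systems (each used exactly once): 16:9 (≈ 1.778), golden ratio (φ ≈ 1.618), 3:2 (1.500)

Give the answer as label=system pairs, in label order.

P=16:9, Q=3:2, R=golden ratio

P = 203.0/114.3 ≈ 1.776 → 16:9 (1.778)
Q = 251.3/167.6 ≈ 1.499 → 3:2 (1.500)
R = 83.7/51.6 ≈ 1.622 → golden ratio (1.618)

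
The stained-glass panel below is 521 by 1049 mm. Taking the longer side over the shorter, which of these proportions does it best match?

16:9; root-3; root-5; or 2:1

2:1

1049/521 ≈ 2.013. Nearest candidates are 2:1 (2.000, off by 0.013) and root-5 (2.236, off by 0.223).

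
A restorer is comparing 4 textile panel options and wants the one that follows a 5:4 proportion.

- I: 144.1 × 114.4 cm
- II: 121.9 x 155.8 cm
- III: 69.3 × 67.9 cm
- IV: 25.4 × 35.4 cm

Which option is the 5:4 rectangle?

Target 5:4 ≈ 1.250.
I: 1.260 (Δ0.010)  II: 1.278 (Δ0.028)  III: 1.021 (Δ0.229)  IV: 1.394 (Δ0.144)

I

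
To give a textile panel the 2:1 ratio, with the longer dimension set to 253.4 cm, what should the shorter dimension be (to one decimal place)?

126.7 cm

2:1 = 2.00000.
Shorter side = 253.4 ÷ 2.00000 ≈ 126.700 → 126.7 cm.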